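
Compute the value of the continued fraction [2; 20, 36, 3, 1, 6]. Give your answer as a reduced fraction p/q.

40193/19607

Compute successive convergents:
a_0 = 2: 2/1
a_1 = 20: 41/20
a_2 = 36: 1478/721
a_3 = 3: 4475/2183
a_4 = 1: 5953/2904
a_5 = 6: 40193/19607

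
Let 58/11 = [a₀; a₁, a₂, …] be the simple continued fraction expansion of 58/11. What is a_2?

1

Repeatedly divide and take the remainder:
58 ÷ 11 → quotient 5, remainder 3
11 ÷ 3 → quotient 3, remainder 2
3 ÷ 2 → quotient 1, remainder 1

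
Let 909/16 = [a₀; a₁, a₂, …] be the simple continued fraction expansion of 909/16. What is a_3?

3

⌊909/16⌋ = 56, remainder 13
⌊16/13⌋ = 1, remainder 3
⌊13/3⌋ = 4, remainder 1
⌊3/1⌋ = 3, remainder 0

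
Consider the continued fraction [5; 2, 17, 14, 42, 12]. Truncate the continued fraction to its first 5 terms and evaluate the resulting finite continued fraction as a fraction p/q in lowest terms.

113550/20699

Work from the innermost term outward:
Start with 42.
14 + 1/(42/1) = 14 + 1/42 = 589/42
17 + 1/(589/42) = 17 + 42/589 = 10055/589
2 + 1/(10055/589) = 2 + 589/10055 = 20699/10055
5 + 1/(20699/10055) = 5 + 10055/20699 = 113550/20699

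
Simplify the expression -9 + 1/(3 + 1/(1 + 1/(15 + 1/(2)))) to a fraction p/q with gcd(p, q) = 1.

Build up convergents one term at a time:
a_0 = -9: -9/1
a_1 = 3: -26/3
a_2 = 1: -35/4
a_3 = 15: -551/63
a_4 = 2: -1137/130

-1137/130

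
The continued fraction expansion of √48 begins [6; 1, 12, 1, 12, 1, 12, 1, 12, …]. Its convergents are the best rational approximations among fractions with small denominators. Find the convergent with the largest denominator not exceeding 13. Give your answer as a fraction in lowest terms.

List convergents until the denominator exceeds the bound:
a_0 = 6: 6/1  (≤ bound)
a_1 = 1: 7/1  (≤ bound)
a_2 = 12: 90/13  (≤ bound)
a_3 = 1: 97/14  (> 13, stop)

90/13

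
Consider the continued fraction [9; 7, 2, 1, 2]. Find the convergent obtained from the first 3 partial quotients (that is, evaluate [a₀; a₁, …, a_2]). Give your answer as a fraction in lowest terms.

a_0 = 9: 9/1
a_1 = 7: 64/7
a_2 = 2: 137/15

137/15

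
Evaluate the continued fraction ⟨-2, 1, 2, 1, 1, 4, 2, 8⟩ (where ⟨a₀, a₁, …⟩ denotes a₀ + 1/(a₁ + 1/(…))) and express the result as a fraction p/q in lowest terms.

Build up convergents one term at a time:
a_0 = -2: -2/1
a_1 = 1: -1/1
a_2 = 2: -4/3
a_3 = 1: -5/4
a_4 = 1: -9/7
a_5 = 4: -41/32
a_6 = 2: -91/71
a_7 = 8: -769/600

-769/600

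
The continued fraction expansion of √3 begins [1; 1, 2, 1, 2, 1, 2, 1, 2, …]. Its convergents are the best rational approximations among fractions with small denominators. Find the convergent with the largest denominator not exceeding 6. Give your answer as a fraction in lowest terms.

7/4

List convergents until the denominator exceeds the bound:
a_0 = 1: 1/1  (≤ bound)
a_1 = 1: 2/1  (≤ bound)
a_2 = 2: 5/3  (≤ bound)
a_3 = 1: 7/4  (≤ bound)
a_4 = 2: 19/11  (> 6, stop)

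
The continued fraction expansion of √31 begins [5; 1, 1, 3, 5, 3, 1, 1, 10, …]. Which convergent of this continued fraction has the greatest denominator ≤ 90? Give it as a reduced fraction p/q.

206/37

a_0 = 5: 5/1  (≤ bound)
a_1 = 1: 6/1  (≤ bound)
a_2 = 1: 11/2  (≤ bound)
a_3 = 3: 39/7  (≤ bound)
a_4 = 5: 206/37  (≤ bound)
a_5 = 3: 657/118  (> 90, stop)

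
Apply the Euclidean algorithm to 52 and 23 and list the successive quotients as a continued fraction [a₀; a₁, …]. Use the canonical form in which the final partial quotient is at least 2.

Run the Euclidean algorithm, recording each quotient:
⌊52/23⌋ = 2, remainder 6
⌊23/6⌋ = 3, remainder 5
⌊6/5⌋ = 1, remainder 1
⌊5/1⌋ = 5, remainder 0

[2; 3, 1, 5]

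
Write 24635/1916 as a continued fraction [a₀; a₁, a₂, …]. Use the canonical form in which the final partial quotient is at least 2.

[12; 1, 6, 54, 1, 1, 2]

24635 ÷ 1916 → quotient 12, remainder 1643
1916 ÷ 1643 → quotient 1, remainder 273
1643 ÷ 273 → quotient 6, remainder 5
273 ÷ 5 → quotient 54, remainder 3
5 ÷ 3 → quotient 1, remainder 2
3 ÷ 2 → quotient 1, remainder 1
2 ÷ 1 → quotient 2, remainder 0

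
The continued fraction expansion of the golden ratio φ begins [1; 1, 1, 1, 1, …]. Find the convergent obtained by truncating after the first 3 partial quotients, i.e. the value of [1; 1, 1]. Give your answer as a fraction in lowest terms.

3/2

Start with 1.
1 + 1/(1/1) = 1 + 1/1 = 2/1
1 + 1/(2/1) = 1 + 1/2 = 3/2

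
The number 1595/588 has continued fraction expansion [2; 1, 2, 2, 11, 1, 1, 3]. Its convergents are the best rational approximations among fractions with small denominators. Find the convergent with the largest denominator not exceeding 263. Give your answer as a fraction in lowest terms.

453/167

a_0 = 2: 2/1  (≤ bound)
a_1 = 1: 3/1  (≤ bound)
a_2 = 2: 8/3  (≤ bound)
a_3 = 2: 19/7  (≤ bound)
a_4 = 11: 217/80  (≤ bound)
a_5 = 1: 236/87  (≤ bound)
a_6 = 1: 453/167  (≤ bound)
a_7 = 3: 1595/588  (> 263, stop)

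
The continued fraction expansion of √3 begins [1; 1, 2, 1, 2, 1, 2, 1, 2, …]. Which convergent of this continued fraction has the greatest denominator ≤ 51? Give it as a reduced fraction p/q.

List convergents until the denominator exceeds the bound:
a_0 = 1: 1/1  (≤ bound)
a_1 = 1: 2/1  (≤ bound)
a_2 = 2: 5/3  (≤ bound)
a_3 = 1: 7/4  (≤ bound)
a_4 = 2: 19/11  (≤ bound)
a_5 = 1: 26/15  (≤ bound)
a_6 = 2: 71/41  (≤ bound)
a_7 = 1: 97/56  (> 51, stop)

71/41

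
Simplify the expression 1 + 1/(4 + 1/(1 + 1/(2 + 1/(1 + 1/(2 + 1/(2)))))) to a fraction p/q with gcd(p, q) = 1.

149/123

a_0 = 1: 1/1
a_1 = 4: 5/4
a_2 = 1: 6/5
a_3 = 2: 17/14
a_4 = 1: 23/19
a_5 = 2: 63/52
a_6 = 2: 149/123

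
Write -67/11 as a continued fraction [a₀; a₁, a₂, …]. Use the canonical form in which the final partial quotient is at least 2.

Apply division with remainder until the remainder is 0:
-67 = -7·11 + 10, so a_0 = -7
11 = 1·10 + 1, so a_1 = 1
10 = 10·1 + 0, so a_2 = 10

[-7; 1, 10]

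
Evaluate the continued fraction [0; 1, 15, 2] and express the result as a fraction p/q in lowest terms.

Start with 2.
15 + 1/(2/1) = 15 + 1/2 = 31/2
1 + 1/(31/2) = 1 + 2/31 = 33/31
0 + 1/(33/31) = 0 + 31/33 = 31/33

31/33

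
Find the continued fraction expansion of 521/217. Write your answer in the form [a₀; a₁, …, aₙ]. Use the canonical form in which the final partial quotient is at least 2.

[2; 2, 2, 43]

521 = 2·217 + 87, so a_0 = 2
217 = 2·87 + 43, so a_1 = 2
87 = 2·43 + 1, so a_2 = 2
43 = 43·1 + 0, so a_3 = 43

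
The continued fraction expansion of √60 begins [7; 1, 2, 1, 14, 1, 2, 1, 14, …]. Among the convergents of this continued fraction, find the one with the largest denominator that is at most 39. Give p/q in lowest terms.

a_0 = 7: 7/1  (≤ bound)
a_1 = 1: 8/1  (≤ bound)
a_2 = 2: 23/3  (≤ bound)
a_3 = 1: 31/4  (≤ bound)
a_4 = 14: 457/59  (> 39, stop)

31/4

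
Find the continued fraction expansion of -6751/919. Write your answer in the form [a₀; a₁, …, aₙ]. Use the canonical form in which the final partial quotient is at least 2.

[-8; 1, 1, 1, 8, 11, 1, 2]

Apply division with remainder until the remainder is 0:
-6751 = -8·919 + 601, so a_0 = -8
919 = 1·601 + 318, so a_1 = 1
601 = 1·318 + 283, so a_2 = 1
318 = 1·283 + 35, so a_3 = 1
283 = 8·35 + 3, so a_4 = 8
35 = 11·3 + 2, so a_5 = 11
3 = 1·2 + 1, so a_6 = 1
2 = 2·1 + 0, so a_7 = 2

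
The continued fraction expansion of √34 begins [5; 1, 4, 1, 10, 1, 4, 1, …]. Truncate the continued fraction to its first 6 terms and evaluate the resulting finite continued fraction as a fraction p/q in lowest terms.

414/71

a_0 = 5: 5/1
a_1 = 1: 6/1
a_2 = 4: 29/5
a_3 = 1: 35/6
a_4 = 10: 379/65
a_5 = 1: 414/71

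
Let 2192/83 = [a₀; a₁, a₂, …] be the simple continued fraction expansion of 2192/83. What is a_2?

⌊2192/83⌋ = 26, remainder 34
⌊83/34⌋ = 2, remainder 15
⌊34/15⌋ = 2, remainder 4

2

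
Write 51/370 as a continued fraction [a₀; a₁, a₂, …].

[0; 7, 3, 1, 12]

Run the Euclidean algorithm, recording each quotient:
51 = 0·370 + 51, so a_0 = 0
370 = 7·51 + 13, so a_1 = 7
51 = 3·13 + 12, so a_2 = 3
13 = 1·12 + 1, so a_3 = 1
12 = 12·1 + 0, so a_4 = 12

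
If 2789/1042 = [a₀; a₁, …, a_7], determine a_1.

⌊2789/1042⌋ = 2, remainder 705
⌊1042/705⌋ = 1, remainder 337

1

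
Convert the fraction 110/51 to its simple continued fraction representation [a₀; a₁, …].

110 ÷ 51 → quotient 2, remainder 8
51 ÷ 8 → quotient 6, remainder 3
8 ÷ 3 → quotient 2, remainder 2
3 ÷ 2 → quotient 1, remainder 1
2 ÷ 1 → quotient 2, remainder 0

[2; 6, 2, 1, 2]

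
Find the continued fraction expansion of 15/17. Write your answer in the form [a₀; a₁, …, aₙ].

[0; 1, 7, 2]

Run the Euclidean algorithm, recording each quotient:
15 = 0·17 + 15, so a_0 = 0
17 = 1·15 + 2, so a_1 = 1
15 = 7·2 + 1, so a_2 = 7
2 = 2·1 + 0, so a_3 = 2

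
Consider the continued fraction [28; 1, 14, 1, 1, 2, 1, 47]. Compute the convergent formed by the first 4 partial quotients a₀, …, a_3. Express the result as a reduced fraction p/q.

463/16

Starting at the tail and folding back:
Start with 1.
14 + 1/(1/1) = 14 + 1/1 = 15/1
1 + 1/(15/1) = 1 + 1/15 = 16/15
28 + 1/(16/15) = 28 + 15/16 = 463/16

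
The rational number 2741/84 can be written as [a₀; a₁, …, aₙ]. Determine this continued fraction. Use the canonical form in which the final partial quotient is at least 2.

[32; 1, 1, 1, 2, 2, 4]

2741 ÷ 84 → quotient 32, remainder 53
84 ÷ 53 → quotient 1, remainder 31
53 ÷ 31 → quotient 1, remainder 22
31 ÷ 22 → quotient 1, remainder 9
22 ÷ 9 → quotient 2, remainder 4
9 ÷ 4 → quotient 2, remainder 1
4 ÷ 1 → quotient 4, remainder 0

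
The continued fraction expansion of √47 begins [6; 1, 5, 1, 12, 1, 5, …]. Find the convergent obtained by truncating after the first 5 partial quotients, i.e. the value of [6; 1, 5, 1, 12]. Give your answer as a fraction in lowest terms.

Compute successive convergents:
a_0 = 6: 6/1
a_1 = 1: 7/1
a_2 = 5: 41/6
a_3 = 1: 48/7
a_4 = 12: 617/90

617/90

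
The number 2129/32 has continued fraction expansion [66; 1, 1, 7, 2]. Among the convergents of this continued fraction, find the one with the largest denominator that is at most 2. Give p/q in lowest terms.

List convergents until the denominator exceeds the bound:
a_0 = 66: 66/1  (≤ bound)
a_1 = 1: 67/1  (≤ bound)
a_2 = 1: 133/2  (≤ bound)
a_3 = 7: 998/15  (> 2, stop)

133/2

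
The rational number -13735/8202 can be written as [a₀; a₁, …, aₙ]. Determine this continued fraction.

[-2; 3, 13, 1, 2, 5, 12]

Apply division with remainder until the remainder is 0:
⌊-13735/8202⌋ = -2, remainder 2669
⌊8202/2669⌋ = 3, remainder 195
⌊2669/195⌋ = 13, remainder 134
⌊195/134⌋ = 1, remainder 61
⌊134/61⌋ = 2, remainder 12
⌊61/12⌋ = 5, remainder 1
⌊12/1⌋ = 12, remainder 0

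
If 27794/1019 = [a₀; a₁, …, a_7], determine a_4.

27794 ÷ 1019 → quotient 27, remainder 281
1019 ÷ 281 → quotient 3, remainder 176
281 ÷ 176 → quotient 1, remainder 105
176 ÷ 105 → quotient 1, remainder 71
105 ÷ 71 → quotient 1, remainder 34

1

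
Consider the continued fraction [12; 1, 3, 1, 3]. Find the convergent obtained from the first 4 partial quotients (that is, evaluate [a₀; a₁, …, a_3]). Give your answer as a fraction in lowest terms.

64/5

Start with 1.
3 + 1/(1/1) = 3 + 1/1 = 4/1
1 + 1/(4/1) = 1 + 1/4 = 5/4
12 + 1/(5/4) = 12 + 4/5 = 64/5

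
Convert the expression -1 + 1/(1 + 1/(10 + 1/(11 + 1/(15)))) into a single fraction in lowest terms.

Start with 15.
11 + 1/(15/1) = 11 + 1/15 = 166/15
10 + 1/(166/15) = 10 + 15/166 = 1675/166
1 + 1/(1675/166) = 1 + 166/1675 = 1841/1675
-1 + 1/(1841/1675) = -1 + 1675/1841 = -166/1841

-166/1841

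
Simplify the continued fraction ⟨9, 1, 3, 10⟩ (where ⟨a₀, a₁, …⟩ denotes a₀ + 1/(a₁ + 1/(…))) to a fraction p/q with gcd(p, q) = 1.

Build up convergents one term at a time:
a_0 = 9: 9/1
a_1 = 1: 10/1
a_2 = 3: 39/4
a_3 = 10: 400/41

400/41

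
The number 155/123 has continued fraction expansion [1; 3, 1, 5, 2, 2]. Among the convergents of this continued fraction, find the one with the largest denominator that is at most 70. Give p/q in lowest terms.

a_0 = 1: 1/1  (≤ bound)
a_1 = 3: 4/3  (≤ bound)
a_2 = 1: 5/4  (≤ bound)
a_3 = 5: 29/23  (≤ bound)
a_4 = 2: 63/50  (≤ bound)
a_5 = 2: 155/123  (> 70, stop)

63/50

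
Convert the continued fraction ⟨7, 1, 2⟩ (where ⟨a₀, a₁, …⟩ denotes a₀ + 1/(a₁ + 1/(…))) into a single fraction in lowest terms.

Start with 2.
1 + 1/(2/1) = 1 + 1/2 = 3/2
7 + 1/(3/2) = 7 + 2/3 = 23/3

23/3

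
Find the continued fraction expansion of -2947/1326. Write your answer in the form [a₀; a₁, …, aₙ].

[-3; 1, 3, 2, 48, 1, 2]

-2947 = -3·1326 + 1031, so a_0 = -3
1326 = 1·1031 + 295, so a_1 = 1
1031 = 3·295 + 146, so a_2 = 3
295 = 2·146 + 3, so a_3 = 2
146 = 48·3 + 2, so a_4 = 48
3 = 1·2 + 1, so a_5 = 1
2 = 2·1 + 0, so a_6 = 2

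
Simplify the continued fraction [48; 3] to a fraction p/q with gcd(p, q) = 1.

a_0 = 48: 48/1
a_1 = 3: 145/3

145/3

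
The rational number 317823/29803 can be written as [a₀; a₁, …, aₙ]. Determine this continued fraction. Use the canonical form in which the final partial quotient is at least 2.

317823 = 10·29803 + 19793, so a_0 = 10
29803 = 1·19793 + 10010, so a_1 = 1
19793 = 1·10010 + 9783, so a_2 = 1
10010 = 1·9783 + 227, so a_3 = 1
9783 = 43·227 + 22, so a_4 = 43
227 = 10·22 + 7, so a_5 = 10
22 = 3·7 + 1, so a_6 = 3
7 = 7·1 + 0, so a_7 = 7

[10; 1, 1, 1, 43, 10, 3, 7]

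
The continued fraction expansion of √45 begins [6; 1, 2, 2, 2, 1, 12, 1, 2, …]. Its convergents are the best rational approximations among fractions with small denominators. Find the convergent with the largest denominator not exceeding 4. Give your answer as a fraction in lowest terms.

20/3

List convergents until the denominator exceeds the bound:
a_0 = 6: 6/1  (≤ bound)
a_1 = 1: 7/1  (≤ bound)
a_2 = 2: 20/3  (≤ bound)
a_3 = 2: 47/7  (> 4, stop)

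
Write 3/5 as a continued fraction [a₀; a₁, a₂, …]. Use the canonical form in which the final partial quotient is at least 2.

Repeatedly divide and take the remainder:
⌊3/5⌋ = 0, remainder 3
⌊5/3⌋ = 1, remainder 2
⌊3/2⌋ = 1, remainder 1
⌊2/1⌋ = 2, remainder 0

[0; 1, 1, 2]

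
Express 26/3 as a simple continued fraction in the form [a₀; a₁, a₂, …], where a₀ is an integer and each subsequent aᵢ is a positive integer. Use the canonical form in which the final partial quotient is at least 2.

26 ÷ 3 → quotient 8, remainder 2
3 ÷ 2 → quotient 1, remainder 1
2 ÷ 1 → quotient 2, remainder 0

[8; 1, 2]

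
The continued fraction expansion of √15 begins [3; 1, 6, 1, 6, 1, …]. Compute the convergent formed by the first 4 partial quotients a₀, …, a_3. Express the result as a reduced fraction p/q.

Collapse the nested fraction from the inside out:
Start with 1.
6 + 1/(1/1) = 6 + 1/1 = 7/1
1 + 1/(7/1) = 1 + 1/7 = 8/7
3 + 1/(8/7) = 3 + 7/8 = 31/8

31/8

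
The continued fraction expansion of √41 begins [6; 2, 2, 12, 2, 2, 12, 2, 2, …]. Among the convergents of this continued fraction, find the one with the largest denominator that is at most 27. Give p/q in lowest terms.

List convergents until the denominator exceeds the bound:
a_0 = 6: 6/1  (≤ bound)
a_1 = 2: 13/2  (≤ bound)
a_2 = 2: 32/5  (≤ bound)
a_3 = 12: 397/62  (> 27, stop)

32/5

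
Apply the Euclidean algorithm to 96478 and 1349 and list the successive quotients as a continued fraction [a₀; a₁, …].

96478 ÷ 1349 → quotient 71, remainder 699
1349 ÷ 699 → quotient 1, remainder 650
699 ÷ 650 → quotient 1, remainder 49
650 ÷ 49 → quotient 13, remainder 13
49 ÷ 13 → quotient 3, remainder 10
13 ÷ 10 → quotient 1, remainder 3
10 ÷ 3 → quotient 3, remainder 1
3 ÷ 1 → quotient 3, remainder 0

[71; 1, 1, 13, 3, 1, 3, 3]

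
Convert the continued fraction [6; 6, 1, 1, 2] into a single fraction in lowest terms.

Use the convergent recurrence hₖ = aₖ·hₖ₋₁ + hₖ₋₂ (and likewise for the denominators kₖ):
a_0 = 6: 6/1
a_1 = 6: 37/6
a_2 = 1: 43/7
a_3 = 1: 80/13
a_4 = 2: 203/33

203/33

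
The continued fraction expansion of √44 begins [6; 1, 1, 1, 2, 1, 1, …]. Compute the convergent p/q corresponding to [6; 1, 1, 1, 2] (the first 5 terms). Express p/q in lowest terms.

Build up convergents one term at a time:
a_0 = 6: 6/1
a_1 = 1: 7/1
a_2 = 1: 13/2
a_3 = 1: 20/3
a_4 = 2: 53/8

53/8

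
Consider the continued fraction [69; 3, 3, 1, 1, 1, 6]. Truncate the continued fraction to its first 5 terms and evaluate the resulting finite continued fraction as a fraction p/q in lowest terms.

Start with 1.
1 + 1/(1/1) = 1 + 1/1 = 2/1
3 + 1/(2/1) = 3 + 1/2 = 7/2
3 + 1/(7/2) = 3 + 2/7 = 23/7
69 + 1/(23/7) = 69 + 7/23 = 1594/23

1594/23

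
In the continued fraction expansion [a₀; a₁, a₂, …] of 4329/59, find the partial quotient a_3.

Repeatedly divide and take the remainder:
⌊4329/59⌋ = 73, remainder 22
⌊59/22⌋ = 2, remainder 15
⌊22/15⌋ = 1, remainder 7
⌊15/7⌋ = 2, remainder 1

2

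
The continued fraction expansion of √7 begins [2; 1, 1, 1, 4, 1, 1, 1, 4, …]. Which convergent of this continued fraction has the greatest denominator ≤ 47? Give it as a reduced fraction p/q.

a_0 = 2: 2/1  (≤ bound)
a_1 = 1: 3/1  (≤ bound)
a_2 = 1: 5/2  (≤ bound)
a_3 = 1: 8/3  (≤ bound)
a_4 = 4: 37/14  (≤ bound)
a_5 = 1: 45/17  (≤ bound)
a_6 = 1: 82/31  (≤ bound)
a_7 = 1: 127/48  (> 47, stop)

82/31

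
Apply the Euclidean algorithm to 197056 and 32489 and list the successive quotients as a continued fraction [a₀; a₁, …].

[6; 15, 3, 4, 1, 1, 5, 13]

⌊197056/32489⌋ = 6, remainder 2122
⌊32489/2122⌋ = 15, remainder 659
⌊2122/659⌋ = 3, remainder 145
⌊659/145⌋ = 4, remainder 79
⌊145/79⌋ = 1, remainder 66
⌊79/66⌋ = 1, remainder 13
⌊66/13⌋ = 5, remainder 1
⌊13/1⌋ = 13, remainder 0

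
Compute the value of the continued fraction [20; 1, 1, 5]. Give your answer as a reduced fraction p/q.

226/11

a_0 = 20: 20/1
a_1 = 1: 21/1
a_2 = 1: 41/2
a_3 = 5: 226/11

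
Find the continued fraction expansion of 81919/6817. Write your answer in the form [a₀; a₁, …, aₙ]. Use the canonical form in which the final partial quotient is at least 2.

[12; 59, 3, 1, 1, 2, 6]

81919 = 12·6817 + 115, so a_0 = 12
6817 = 59·115 + 32, so a_1 = 59
115 = 3·32 + 19, so a_2 = 3
32 = 1·19 + 13, so a_3 = 1
19 = 1·13 + 6, so a_4 = 1
13 = 2·6 + 1, so a_5 = 2
6 = 6·1 + 0, so a_6 = 6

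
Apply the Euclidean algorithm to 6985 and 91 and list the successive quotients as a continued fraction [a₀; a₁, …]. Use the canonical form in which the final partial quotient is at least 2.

Repeatedly divide and take the remainder:
⌊6985/91⌋ = 76, remainder 69
⌊91/69⌋ = 1, remainder 22
⌊69/22⌋ = 3, remainder 3
⌊22/3⌋ = 7, remainder 1
⌊3/1⌋ = 3, remainder 0

[76; 1, 3, 7, 3]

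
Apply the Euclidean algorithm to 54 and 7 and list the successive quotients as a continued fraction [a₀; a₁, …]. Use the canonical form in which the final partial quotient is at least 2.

⌊54/7⌋ = 7, remainder 5
⌊7/5⌋ = 1, remainder 2
⌊5/2⌋ = 2, remainder 1
⌊2/1⌋ = 2, remainder 0

[7; 1, 2, 2]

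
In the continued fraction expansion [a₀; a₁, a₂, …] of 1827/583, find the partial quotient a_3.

9

Apply division with remainder until the remainder is 0:
1827 = 3·583 + 78, so a_0 = 3
583 = 7·78 + 37, so a_1 = 7
78 = 2·37 + 4, so a_2 = 2
37 = 9·4 + 1, so a_3 = 9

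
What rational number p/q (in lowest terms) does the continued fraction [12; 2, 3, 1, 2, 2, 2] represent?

Start with 2.
2 + 1/(2/1) = 2 + 1/2 = 5/2
2 + 1/(5/2) = 2 + 2/5 = 12/5
1 + 1/(12/5) = 1 + 5/12 = 17/12
3 + 1/(17/12) = 3 + 12/17 = 63/17
2 + 1/(63/17) = 2 + 17/63 = 143/63
12 + 1/(143/63) = 12 + 63/143 = 1779/143

1779/143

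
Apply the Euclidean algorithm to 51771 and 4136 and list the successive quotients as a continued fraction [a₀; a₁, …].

⌊51771/4136⌋ = 12, remainder 2139
⌊4136/2139⌋ = 1, remainder 1997
⌊2139/1997⌋ = 1, remainder 142
⌊1997/142⌋ = 14, remainder 9
⌊142/9⌋ = 15, remainder 7
⌊9/7⌋ = 1, remainder 2
⌊7/2⌋ = 3, remainder 1
⌊2/1⌋ = 2, remainder 0

[12; 1, 1, 14, 15, 1, 3, 2]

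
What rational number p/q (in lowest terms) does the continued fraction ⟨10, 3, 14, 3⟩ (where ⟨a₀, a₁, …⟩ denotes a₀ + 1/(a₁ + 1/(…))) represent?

1363/132

Starting at the tail and folding back:
Start with 3.
14 + 1/(3/1) = 14 + 1/3 = 43/3
3 + 1/(43/3) = 3 + 3/43 = 132/43
10 + 1/(132/43) = 10 + 43/132 = 1363/132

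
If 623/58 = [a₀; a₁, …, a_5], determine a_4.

6

Repeatedly divide and take the remainder:
623 = 10·58 + 43, so a_0 = 10
58 = 1·43 + 15, so a_1 = 1
43 = 2·15 + 13, so a_2 = 2
15 = 1·13 + 2, so a_3 = 1
13 = 6·2 + 1, so a_4 = 6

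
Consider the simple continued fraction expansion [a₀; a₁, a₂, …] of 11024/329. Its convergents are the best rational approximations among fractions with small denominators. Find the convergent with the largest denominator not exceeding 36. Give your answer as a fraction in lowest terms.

a_0 = 33: 33/1  (≤ bound)
a_1 = 1: 34/1  (≤ bound)
a_2 = 1: 67/2  (≤ bound)
a_3 = 32: 2178/65  (> 36, stop)

67/2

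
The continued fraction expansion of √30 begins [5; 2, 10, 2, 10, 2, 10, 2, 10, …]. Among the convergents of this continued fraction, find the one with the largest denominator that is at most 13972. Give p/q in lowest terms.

55435/10121

a_0 = 5: 5/1  (≤ bound)
a_1 = 2: 11/2  (≤ bound)
a_2 = 10: 115/21  (≤ bound)
a_3 = 2: 241/44  (≤ bound)
a_4 = 10: 2525/461  (≤ bound)
a_5 = 2: 5291/966  (≤ bound)
a_6 = 10: 55435/10121  (≤ bound)
a_7 = 2: 116161/21208  (> 13972, stop)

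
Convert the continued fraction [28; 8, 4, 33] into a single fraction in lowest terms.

a_0 = 28: 28/1
a_1 = 8: 225/8
a_2 = 4: 928/33
a_3 = 33: 30849/1097

30849/1097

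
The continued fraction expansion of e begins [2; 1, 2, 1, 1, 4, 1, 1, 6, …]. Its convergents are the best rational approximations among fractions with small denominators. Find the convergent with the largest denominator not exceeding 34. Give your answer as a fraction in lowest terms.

87/32

List convergents until the denominator exceeds the bound:
a_0 = 2: 2/1  (≤ bound)
a_1 = 1: 3/1  (≤ bound)
a_2 = 2: 8/3  (≤ bound)
a_3 = 1: 11/4  (≤ bound)
a_4 = 1: 19/7  (≤ bound)
a_5 = 4: 87/32  (≤ bound)
a_6 = 1: 106/39  (> 34, stop)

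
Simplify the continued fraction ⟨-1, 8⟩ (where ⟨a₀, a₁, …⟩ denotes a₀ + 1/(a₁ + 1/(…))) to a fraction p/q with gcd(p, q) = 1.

a_0 = -1: -1/1
a_1 = 8: -7/8

-7/8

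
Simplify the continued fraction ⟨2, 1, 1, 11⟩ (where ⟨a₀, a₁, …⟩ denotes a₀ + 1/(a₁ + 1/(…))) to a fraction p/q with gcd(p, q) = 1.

Start with 11.
1 + 1/(11/1) = 1 + 1/11 = 12/11
1 + 1/(12/11) = 1 + 11/12 = 23/12
2 + 1/(23/12) = 2 + 12/23 = 58/23

58/23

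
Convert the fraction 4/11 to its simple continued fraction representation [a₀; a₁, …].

⌊4/11⌋ = 0, remainder 4
⌊11/4⌋ = 2, remainder 3
⌊4/3⌋ = 1, remainder 1
⌊3/1⌋ = 3, remainder 0

[0; 2, 1, 3]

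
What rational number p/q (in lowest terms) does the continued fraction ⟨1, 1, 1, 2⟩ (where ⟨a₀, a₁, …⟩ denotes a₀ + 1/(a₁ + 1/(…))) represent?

a_0 = 1: 1/1
a_1 = 1: 2/1
a_2 = 1: 3/2
a_3 = 2: 8/5

8/5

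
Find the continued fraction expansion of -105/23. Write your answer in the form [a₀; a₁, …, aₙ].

Run the Euclidean algorithm, recording each quotient:
⌊-105/23⌋ = -5, remainder 10
⌊23/10⌋ = 2, remainder 3
⌊10/3⌋ = 3, remainder 1
⌊3/1⌋ = 3, remainder 0

[-5; 2, 3, 3]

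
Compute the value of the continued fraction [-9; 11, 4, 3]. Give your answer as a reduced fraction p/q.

Start with 3.
4 + 1/(3/1) = 4 + 1/3 = 13/3
11 + 1/(13/3) = 11 + 3/13 = 146/13
-9 + 1/(146/13) = -9 + 13/146 = -1301/146

-1301/146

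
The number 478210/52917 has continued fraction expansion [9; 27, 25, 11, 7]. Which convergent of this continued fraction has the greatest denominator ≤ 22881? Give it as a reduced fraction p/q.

67443/7463

a_0 = 9: 9/1  (≤ bound)
a_1 = 27: 244/27  (≤ bound)
a_2 = 25: 6109/676  (≤ bound)
a_3 = 11: 67443/7463  (≤ bound)
a_4 = 7: 478210/52917  (> 22881, stop)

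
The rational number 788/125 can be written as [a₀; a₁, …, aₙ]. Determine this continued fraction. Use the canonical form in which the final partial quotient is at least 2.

[6; 3, 3, 2, 5]

Run the Euclidean algorithm, recording each quotient:
788 = 6·125 + 38, so a_0 = 6
125 = 3·38 + 11, so a_1 = 3
38 = 3·11 + 5, so a_2 = 3
11 = 2·5 + 1, so a_3 = 2
5 = 5·1 + 0, so a_4 = 5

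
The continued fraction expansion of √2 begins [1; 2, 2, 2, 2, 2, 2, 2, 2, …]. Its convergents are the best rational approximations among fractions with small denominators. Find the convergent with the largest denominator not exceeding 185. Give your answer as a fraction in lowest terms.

a_0 = 1: 1/1  (≤ bound)
a_1 = 2: 3/2  (≤ bound)
a_2 = 2: 7/5  (≤ bound)
a_3 = 2: 17/12  (≤ bound)
a_4 = 2: 41/29  (≤ bound)
a_5 = 2: 99/70  (≤ bound)
a_6 = 2: 239/169  (≤ bound)
a_7 = 2: 577/408  (> 185, stop)

239/169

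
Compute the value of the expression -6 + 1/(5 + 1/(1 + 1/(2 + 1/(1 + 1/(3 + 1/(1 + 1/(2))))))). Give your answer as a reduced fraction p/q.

Compute successive convergents:
a_0 = -6: -6/1
a_1 = 5: -29/5
a_2 = 1: -35/6
a_3 = 2: -99/17
a_4 = 1: -134/23
a_5 = 3: -501/86
a_6 = 1: -635/109
a_7 = 2: -1771/304

-1771/304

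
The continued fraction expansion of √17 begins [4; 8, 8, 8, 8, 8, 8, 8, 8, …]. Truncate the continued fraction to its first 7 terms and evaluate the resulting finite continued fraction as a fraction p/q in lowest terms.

Collapse the nested fraction from the inside out:
Start with 8.
8 + 1/(8/1) = 8 + 1/8 = 65/8
8 + 1/(65/8) = 8 + 8/65 = 528/65
8 + 1/(528/65) = 8 + 65/528 = 4289/528
8 + 1/(4289/528) = 8 + 528/4289 = 34840/4289
8 + 1/(34840/4289) = 8 + 4289/34840 = 283009/34840
4 + 1/(283009/34840) = 4 + 34840/283009 = 1166876/283009

1166876/283009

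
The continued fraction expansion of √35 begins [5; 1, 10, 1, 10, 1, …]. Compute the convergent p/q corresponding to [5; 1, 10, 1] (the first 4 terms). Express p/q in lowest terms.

71/12

a_0 = 5: 5/1
a_1 = 1: 6/1
a_2 = 10: 65/11
a_3 = 1: 71/12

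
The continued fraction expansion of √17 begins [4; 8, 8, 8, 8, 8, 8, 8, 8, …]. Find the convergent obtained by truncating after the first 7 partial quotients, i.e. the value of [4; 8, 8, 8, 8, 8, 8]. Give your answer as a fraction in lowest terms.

1166876/283009

Collapse the nested fraction from the inside out:
Start with 8.
8 + 1/(8/1) = 8 + 1/8 = 65/8
8 + 1/(65/8) = 8 + 8/65 = 528/65
8 + 1/(528/65) = 8 + 65/528 = 4289/528
8 + 1/(4289/528) = 8 + 528/4289 = 34840/4289
8 + 1/(34840/4289) = 8 + 4289/34840 = 283009/34840
4 + 1/(283009/34840) = 4 + 34840/283009 = 1166876/283009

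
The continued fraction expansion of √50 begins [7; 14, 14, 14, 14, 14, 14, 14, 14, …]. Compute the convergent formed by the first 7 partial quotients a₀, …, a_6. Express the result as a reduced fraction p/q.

54608393/7722793

a_0 = 7: 7/1
a_1 = 14: 99/14
a_2 = 14: 1393/197
a_3 = 14: 19601/2772
a_4 = 14: 275807/39005
a_5 = 14: 3880899/548842
a_6 = 14: 54608393/7722793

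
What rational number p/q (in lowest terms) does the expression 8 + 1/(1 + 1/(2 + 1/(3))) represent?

87/10

Start with 3.
2 + 1/(3/1) = 2 + 1/3 = 7/3
1 + 1/(7/3) = 1 + 3/7 = 10/7
8 + 1/(10/7) = 8 + 7/10 = 87/10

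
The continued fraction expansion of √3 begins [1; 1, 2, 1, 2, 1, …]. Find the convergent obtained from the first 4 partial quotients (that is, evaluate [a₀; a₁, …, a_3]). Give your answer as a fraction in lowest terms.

Start with 1.
2 + 1/(1/1) = 2 + 1/1 = 3/1
1 + 1/(3/1) = 1 + 1/3 = 4/3
1 + 1/(4/3) = 1 + 3/4 = 7/4

7/4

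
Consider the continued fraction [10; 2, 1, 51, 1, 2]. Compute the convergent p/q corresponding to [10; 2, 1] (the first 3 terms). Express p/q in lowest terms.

Start with 1.
2 + 1/(1/1) = 2 + 1/1 = 3/1
10 + 1/(3/1) = 10 + 1/3 = 31/3

31/3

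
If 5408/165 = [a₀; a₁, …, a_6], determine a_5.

1

5408 = 32·165 + 128, so a_0 = 32
165 = 1·128 + 37, so a_1 = 1
128 = 3·37 + 17, so a_2 = 3
37 = 2·17 + 3, so a_3 = 2
17 = 5·3 + 2, so a_4 = 5
3 = 1·2 + 1, so a_5 = 1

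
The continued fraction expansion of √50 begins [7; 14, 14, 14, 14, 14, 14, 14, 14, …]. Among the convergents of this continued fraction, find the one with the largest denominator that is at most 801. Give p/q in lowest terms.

1393/197

List convergents until the denominator exceeds the bound:
a_0 = 7: 7/1  (≤ bound)
a_1 = 14: 99/14  (≤ bound)
a_2 = 14: 1393/197  (≤ bound)
a_3 = 14: 19601/2772  (> 801, stop)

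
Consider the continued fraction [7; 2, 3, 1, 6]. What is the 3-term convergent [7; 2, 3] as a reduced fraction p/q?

Use the convergent recurrence hₖ = aₖ·hₖ₋₁ + hₖ₋₂ (and likewise for the denominators kₖ):
a_0 = 7: 7/1
a_1 = 2: 15/2
a_2 = 3: 52/7

52/7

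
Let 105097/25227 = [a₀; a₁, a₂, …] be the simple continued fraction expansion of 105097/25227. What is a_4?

4

Repeatedly divide and take the remainder:
105097 = 4·25227 + 4189, so a_0 = 4
25227 = 6·4189 + 93, so a_1 = 6
4189 = 45·93 + 4, so a_2 = 45
93 = 23·4 + 1, so a_3 = 23
4 = 4·1 + 0, so a_4 = 4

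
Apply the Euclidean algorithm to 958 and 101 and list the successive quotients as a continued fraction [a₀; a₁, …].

[9; 2, 16, 3]

958 = 9·101 + 49, so a_0 = 9
101 = 2·49 + 3, so a_1 = 2
49 = 16·3 + 1, so a_2 = 16
3 = 3·1 + 0, so a_3 = 3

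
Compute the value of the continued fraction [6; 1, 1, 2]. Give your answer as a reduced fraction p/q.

Work from the innermost term outward:
Start with 2.
1 + 1/(2/1) = 1 + 1/2 = 3/2
1 + 1/(3/2) = 1 + 2/3 = 5/3
6 + 1/(5/3) = 6 + 3/5 = 33/5

33/5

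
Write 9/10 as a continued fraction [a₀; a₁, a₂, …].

9 = 0·10 + 9, so a_0 = 0
10 = 1·9 + 1, so a_1 = 1
9 = 9·1 + 0, so a_2 = 9

[0; 1, 9]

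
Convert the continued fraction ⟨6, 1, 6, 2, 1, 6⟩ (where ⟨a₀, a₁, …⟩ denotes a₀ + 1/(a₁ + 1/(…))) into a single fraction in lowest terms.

1009/147

Start with 6.
1 + 1/(6/1) = 1 + 1/6 = 7/6
2 + 1/(7/6) = 2 + 6/7 = 20/7
6 + 1/(20/7) = 6 + 7/20 = 127/20
1 + 1/(127/20) = 1 + 20/127 = 147/127
6 + 1/(147/127) = 6 + 127/147 = 1009/147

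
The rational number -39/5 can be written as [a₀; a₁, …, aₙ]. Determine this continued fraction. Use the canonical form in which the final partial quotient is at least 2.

[-8; 5]

-39 ÷ 5 → quotient -8, remainder 1
5 ÷ 1 → quotient 5, remainder 0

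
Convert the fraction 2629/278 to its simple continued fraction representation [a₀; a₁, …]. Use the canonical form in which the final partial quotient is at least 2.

[9; 2, 5, 3, 2, 3]

2629 = 9·278 + 127, so a_0 = 9
278 = 2·127 + 24, so a_1 = 2
127 = 5·24 + 7, so a_2 = 5
24 = 3·7 + 3, so a_3 = 3
7 = 2·3 + 1, so a_4 = 2
3 = 3·1 + 0, so a_5 = 3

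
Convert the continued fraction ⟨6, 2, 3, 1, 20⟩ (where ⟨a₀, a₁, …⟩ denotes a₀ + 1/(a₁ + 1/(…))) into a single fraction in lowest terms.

1205/187

Start with 20.
1 + 1/(20/1) = 1 + 1/20 = 21/20
3 + 1/(21/20) = 3 + 20/21 = 83/21
2 + 1/(83/21) = 2 + 21/83 = 187/83
6 + 1/(187/83) = 6 + 83/187 = 1205/187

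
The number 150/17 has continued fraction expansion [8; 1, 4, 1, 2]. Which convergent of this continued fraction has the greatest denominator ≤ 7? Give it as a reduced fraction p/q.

53/6

List convergents until the denominator exceeds the bound:
a_0 = 8: 8/1  (≤ bound)
a_1 = 1: 9/1  (≤ bound)
a_2 = 4: 44/5  (≤ bound)
a_3 = 1: 53/6  (≤ bound)
a_4 = 2: 150/17  (> 7, stop)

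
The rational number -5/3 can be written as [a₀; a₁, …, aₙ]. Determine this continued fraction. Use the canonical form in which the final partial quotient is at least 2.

Repeatedly divide and take the remainder:
-5 = -2·3 + 1, so a_0 = -2
3 = 3·1 + 0, so a_1 = 3

[-2; 3]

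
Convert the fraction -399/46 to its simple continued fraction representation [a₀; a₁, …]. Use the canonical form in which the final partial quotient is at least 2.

[-9; 3, 15]

Apply division with remainder until the remainder is 0:
⌊-399/46⌋ = -9, remainder 15
⌊46/15⌋ = 3, remainder 1
⌊15/1⌋ = 15, remainder 0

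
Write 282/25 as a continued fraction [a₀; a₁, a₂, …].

[11; 3, 1, 1, 3]

282 = 11·25 + 7, so a_0 = 11
25 = 3·7 + 4, so a_1 = 3
7 = 1·4 + 3, so a_2 = 1
4 = 1·3 + 1, so a_3 = 1
3 = 3·1 + 0, so a_4 = 3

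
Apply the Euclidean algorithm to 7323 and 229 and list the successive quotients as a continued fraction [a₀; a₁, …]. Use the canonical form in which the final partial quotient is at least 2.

[31; 1, 44, 1, 4]

Repeatedly divide and take the remainder:
7323 ÷ 229 → quotient 31, remainder 224
229 ÷ 224 → quotient 1, remainder 5
224 ÷ 5 → quotient 44, remainder 4
5 ÷ 4 → quotient 1, remainder 1
4 ÷ 1 → quotient 4, remainder 0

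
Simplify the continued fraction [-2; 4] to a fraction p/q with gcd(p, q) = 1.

-7/4

Work from the innermost term outward:
Start with 4.
-2 + 1/(4/1) = -2 + 1/4 = -7/4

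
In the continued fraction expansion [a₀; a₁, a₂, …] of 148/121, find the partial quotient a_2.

2

Run the Euclidean algorithm, recording each quotient:
148 = 1·121 + 27, so a_0 = 1
121 = 4·27 + 13, so a_1 = 4
27 = 2·13 + 1, so a_2 = 2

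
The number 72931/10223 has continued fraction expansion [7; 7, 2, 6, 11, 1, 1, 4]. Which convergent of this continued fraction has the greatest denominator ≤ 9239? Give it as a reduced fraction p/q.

List convergents until the denominator exceeds the bound:
a_0 = 7: 7/1  (≤ bound)
a_1 = 7: 50/7  (≤ bound)
a_2 = 2: 107/15  (≤ bound)
a_3 = 6: 692/97  (≤ bound)
a_4 = 11: 7719/1082  (≤ bound)
a_5 = 1: 8411/1179  (≤ bound)
a_6 = 1: 16130/2261  (≤ bound)
a_7 = 4: 72931/10223  (> 9239, stop)

16130/2261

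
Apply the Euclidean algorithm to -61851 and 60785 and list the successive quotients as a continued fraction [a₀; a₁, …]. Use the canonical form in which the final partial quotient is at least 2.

Run the Euclidean algorithm, recording each quotient:
-61851 ÷ 60785 → quotient -2, remainder 59719
60785 ÷ 59719 → quotient 1, remainder 1066
59719 ÷ 1066 → quotient 56, remainder 23
1066 ÷ 23 → quotient 46, remainder 8
23 ÷ 8 → quotient 2, remainder 7
8 ÷ 7 → quotient 1, remainder 1
7 ÷ 1 → quotient 7, remainder 0

[-2; 1, 56, 46, 2, 1, 7]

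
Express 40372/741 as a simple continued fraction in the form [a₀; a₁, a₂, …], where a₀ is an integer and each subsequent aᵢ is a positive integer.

Run the Euclidean algorithm, recording each quotient:
40372 = 54·741 + 358, so a_0 = 54
741 = 2·358 + 25, so a_1 = 2
358 = 14·25 + 8, so a_2 = 14
25 = 3·8 + 1, so a_3 = 3
8 = 8·1 + 0, so a_4 = 8

[54; 2, 14, 3, 8]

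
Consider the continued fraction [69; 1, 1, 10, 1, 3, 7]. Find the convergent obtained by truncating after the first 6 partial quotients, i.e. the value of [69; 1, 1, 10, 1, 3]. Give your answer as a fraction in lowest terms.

6257/90

Starting at the tail and folding back:
Start with 3.
1 + 1/(3/1) = 1 + 1/3 = 4/3
10 + 1/(4/3) = 10 + 3/4 = 43/4
1 + 1/(43/4) = 1 + 4/43 = 47/43
1 + 1/(47/43) = 1 + 43/47 = 90/47
69 + 1/(90/47) = 69 + 47/90 = 6257/90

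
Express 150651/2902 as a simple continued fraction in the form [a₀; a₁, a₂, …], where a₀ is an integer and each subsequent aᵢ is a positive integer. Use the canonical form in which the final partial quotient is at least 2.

150651 ÷ 2902 → quotient 51, remainder 2649
2902 ÷ 2649 → quotient 1, remainder 253
2649 ÷ 253 → quotient 10, remainder 119
253 ÷ 119 → quotient 2, remainder 15
119 ÷ 15 → quotient 7, remainder 14
15 ÷ 14 → quotient 1, remainder 1
14 ÷ 1 → quotient 14, remainder 0

[51; 1, 10, 2, 7, 1, 14]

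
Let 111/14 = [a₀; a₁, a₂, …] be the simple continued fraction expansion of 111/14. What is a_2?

13

Run the Euclidean algorithm, recording each quotient:
111 = 7·14 + 13, so a_0 = 7
14 = 1·13 + 1, so a_1 = 1
13 = 13·1 + 0, so a_2 = 13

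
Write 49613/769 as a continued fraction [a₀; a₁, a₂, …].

[64; 1, 1, 14, 1, 7, 3]

Run the Euclidean algorithm, recording each quotient:
49613 = 64·769 + 397, so a_0 = 64
769 = 1·397 + 372, so a_1 = 1
397 = 1·372 + 25, so a_2 = 1
372 = 14·25 + 22, so a_3 = 14
25 = 1·22 + 3, so a_4 = 1
22 = 7·3 + 1, so a_5 = 7
3 = 3·1 + 0, so a_6 = 3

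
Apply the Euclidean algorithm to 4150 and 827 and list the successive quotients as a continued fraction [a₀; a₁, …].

[5; 55, 7, 2]

⌊4150/827⌋ = 5, remainder 15
⌊827/15⌋ = 55, remainder 2
⌊15/2⌋ = 7, remainder 1
⌊2/1⌋ = 2, remainder 0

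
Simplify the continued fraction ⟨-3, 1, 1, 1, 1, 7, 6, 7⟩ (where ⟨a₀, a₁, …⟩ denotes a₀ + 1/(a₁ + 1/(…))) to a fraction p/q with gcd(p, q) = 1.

Start with 7.
6 + 1/(7/1) = 6 + 1/7 = 43/7
7 + 1/(43/7) = 7 + 7/43 = 308/43
1 + 1/(308/43) = 1 + 43/308 = 351/308
1 + 1/(351/308) = 1 + 308/351 = 659/351
1 + 1/(659/351) = 1 + 351/659 = 1010/659
1 + 1/(1010/659) = 1 + 659/1010 = 1669/1010
-3 + 1/(1669/1010) = -3 + 1010/1669 = -3997/1669

-3997/1669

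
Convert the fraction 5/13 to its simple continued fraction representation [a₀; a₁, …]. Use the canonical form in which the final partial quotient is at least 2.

5 ÷ 13 → quotient 0, remainder 5
13 ÷ 5 → quotient 2, remainder 3
5 ÷ 3 → quotient 1, remainder 2
3 ÷ 2 → quotient 1, remainder 1
2 ÷ 1 → quotient 2, remainder 0

[0; 2, 1, 1, 2]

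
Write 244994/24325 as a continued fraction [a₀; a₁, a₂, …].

[10; 13, 1, 18, 6, 15]

⌊244994/24325⌋ = 10, remainder 1744
⌊24325/1744⌋ = 13, remainder 1653
⌊1744/1653⌋ = 1, remainder 91
⌊1653/91⌋ = 18, remainder 15
⌊91/15⌋ = 6, remainder 1
⌊15/1⌋ = 15, remainder 0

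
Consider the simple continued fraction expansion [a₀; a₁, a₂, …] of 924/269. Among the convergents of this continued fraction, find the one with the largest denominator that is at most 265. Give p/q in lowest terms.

79/23

a_0 = 3: 3/1  (≤ bound)
a_1 = 2: 7/2  (≤ bound)
a_2 = 3: 24/7  (≤ bound)
a_3 = 2: 55/16  (≤ bound)
a_4 = 1: 79/23  (≤ bound)
a_5 = 11: 924/269  (> 265, stop)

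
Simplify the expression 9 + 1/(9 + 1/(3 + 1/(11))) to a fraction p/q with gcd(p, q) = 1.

Work from the innermost term outward:
Start with 11.
3 + 1/(11/1) = 3 + 1/11 = 34/11
9 + 1/(34/11) = 9 + 11/34 = 317/34
9 + 1/(317/34) = 9 + 34/317 = 2887/317

2887/317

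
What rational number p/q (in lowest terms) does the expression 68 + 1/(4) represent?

273/4

Start with 4.
68 + 1/(4/1) = 68 + 1/4 = 273/4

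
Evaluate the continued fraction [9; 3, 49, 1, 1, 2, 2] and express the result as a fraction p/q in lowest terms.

16768/1797

Compute successive convergents:
a_0 = 9: 9/1
a_1 = 3: 28/3
a_2 = 49: 1381/148
a_3 = 1: 1409/151
a_4 = 1: 2790/299
a_5 = 2: 6989/749
a_6 = 2: 16768/1797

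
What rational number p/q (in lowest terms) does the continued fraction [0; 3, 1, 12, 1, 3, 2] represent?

Start with 2.
3 + 1/(2/1) = 3 + 1/2 = 7/2
1 + 1/(7/2) = 1 + 2/7 = 9/7
12 + 1/(9/7) = 12 + 7/9 = 115/9
1 + 1/(115/9) = 1 + 9/115 = 124/115
3 + 1/(124/115) = 3 + 115/124 = 487/124
0 + 1/(487/124) = 0 + 124/487 = 124/487

124/487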